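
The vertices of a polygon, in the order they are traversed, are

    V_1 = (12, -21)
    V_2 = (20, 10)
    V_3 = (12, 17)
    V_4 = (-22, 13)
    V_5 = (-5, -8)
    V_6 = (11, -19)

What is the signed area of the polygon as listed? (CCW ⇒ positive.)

Apply the shoelace formula: 2A = Σ (x_i·y_{i+1} − x_{i+1}·y_i), indices taken mod 6.
Cross-terms: 540, 220, 530, 241, 183, -3  ⇒  Σ = 1711
Signed area = Σ/2 = 855.5 (positive ⇒ counter-clockwise traversal).

855.5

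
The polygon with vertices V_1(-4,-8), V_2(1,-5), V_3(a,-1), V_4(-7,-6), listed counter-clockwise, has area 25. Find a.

2

The doubled signed area Σ (x_i y_{i+1} − x_{i+1} y_i) is linear in a.
With a=0 it equals 52; the coefficient of a is -1 (from the two edges through V_3).
So -1·a + 52 = 2·25 = 50 ⇒ a = 2.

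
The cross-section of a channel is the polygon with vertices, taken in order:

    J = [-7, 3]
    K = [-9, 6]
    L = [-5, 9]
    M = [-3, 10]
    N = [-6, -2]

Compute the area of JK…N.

J→K: (-7)(6) − (-9)(3) = -15
K→L: (-9)(9) − (-5)(6) = -51
L→M: (-5)(10) − (-3)(9) = -23
M→N: (-3)(-2) − (-6)(10) = 66
N→J: (-6)(3) − (-7)(-2) = -32
Σ = -55
Area = |Σ|/2 = 27.5.

27.5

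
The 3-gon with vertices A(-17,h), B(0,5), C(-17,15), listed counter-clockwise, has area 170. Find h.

-5

The doubled signed area Σ (x_i y_{i+1} − x_{i+1} y_i) is linear in h.
With h=0 it equals 255; the coefficient of h is -17 (from the two edges through A).
So -17·h + 255 = 2·170 = 340 ⇒ h = -5.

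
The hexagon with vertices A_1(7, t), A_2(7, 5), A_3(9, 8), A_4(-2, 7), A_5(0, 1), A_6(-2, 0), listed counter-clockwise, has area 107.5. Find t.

Write out the shoelace sum; only the two edges meeting at A_1 involve t:
2·Area = [((-2)·t − 7·0) + (7·5 − 7·t)] + 90
       = -9·t + 125 = 215
⇒ t = -10.

-10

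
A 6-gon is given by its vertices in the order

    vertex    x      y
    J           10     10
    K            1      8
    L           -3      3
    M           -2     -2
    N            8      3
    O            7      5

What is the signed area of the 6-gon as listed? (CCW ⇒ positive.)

79

Cross-terms: 70, 27, 12, 10, 19, 20  ⇒  Σ = 158
Signed area = Σ/2 = 79 (positive ⇒ counter-clockwise traversal).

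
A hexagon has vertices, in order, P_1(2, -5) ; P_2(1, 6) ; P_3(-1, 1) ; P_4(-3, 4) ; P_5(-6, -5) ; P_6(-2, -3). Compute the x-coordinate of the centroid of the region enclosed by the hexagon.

-60/43

Apply Gauss's area formula. First the cross-terms c_i = x_i·y_{i+1} − x_{i+1}·y_i:
  17, 7, -1, 39, 8, 16  ⇒  2A = 86, A = 43.
Then Σ (x_i + x_{i+1})·c_i = -360, so x̄ = -360 / (6·43) = -60/43.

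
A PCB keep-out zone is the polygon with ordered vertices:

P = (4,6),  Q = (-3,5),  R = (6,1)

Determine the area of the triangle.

18.5

Apply the surveyor's formula: 2A = Σ (x_i·y_{i+1} − x_{i+1}·y_i), indices taken mod 3.
Cross-terms: 38, -33, 32  ⇒  Σ = 37
Area = |Σ|/2 = 18.5.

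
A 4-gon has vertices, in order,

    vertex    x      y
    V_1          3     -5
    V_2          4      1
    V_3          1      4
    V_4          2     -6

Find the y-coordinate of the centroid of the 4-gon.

Apply Gauss's area formula. First the cross-terms c_i = x_i·y_{i+1} − x_{i+1}·y_i:
  23, 15, -14, 8  ⇒  2A = 32, A = 16.
Then Σ (y_i + y_{i+1})·c_i = -77, so ȳ = -77 / (6·16) = -77/96.

-77/96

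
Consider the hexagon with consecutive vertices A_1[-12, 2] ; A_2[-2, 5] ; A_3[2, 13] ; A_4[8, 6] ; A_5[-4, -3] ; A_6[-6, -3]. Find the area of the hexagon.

119

A_1→A_2: (-12)(5) − (-2)(2) = -56
A_2→A_3: (-2)(13) − (2)(5) = -36
A_3→A_4: (2)(6) − (8)(13) = -92
A_4→A_5: (8)(-3) − (-4)(6) = 0
A_5→A_6: (-4)(-3) − (-6)(-3) = -6
A_6→A_1: (-6)(2) − (-12)(-3) = -48
Σ = -238
Area = |Σ|/2 = 119.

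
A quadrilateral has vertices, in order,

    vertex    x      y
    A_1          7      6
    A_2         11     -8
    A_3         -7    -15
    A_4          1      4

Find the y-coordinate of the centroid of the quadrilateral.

-125/27

Apply the shoelace (surveyor's) formula. First the cross-terms c_i = x_i·y_{i+1} − x_{i+1}·y_i:
  -122, -221, -13, -22  ⇒  2A = -378, A = -189.
Then Σ (y_i + y_{i+1})·c_i = 5250, so ȳ = 5250 / (6·(-189)) = -125/27.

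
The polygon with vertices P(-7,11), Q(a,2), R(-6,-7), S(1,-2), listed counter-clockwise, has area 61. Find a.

Write out the shoelace sum; only the two edges meeting at Q involve a:
2·Area = [((-7)·2 − a·11) + (a·(-7) − (-6)·2)] + 16
       = -18·a + 14 = 122
⇒ a = -6.

-6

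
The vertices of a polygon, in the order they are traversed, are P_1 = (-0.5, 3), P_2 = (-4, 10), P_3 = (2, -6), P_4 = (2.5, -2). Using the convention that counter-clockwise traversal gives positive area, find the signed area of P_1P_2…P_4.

14.25

Apply the surveyor's formula: 2A = Σ (x_i·y_{i+1} − x_{i+1}·y_i), indices taken mod 4.
Cross-terms: 7, 4, 11, 6.5  ⇒  Σ = 28.5
Signed area = Σ/2 = 14.25 (positive ⇒ counter-clockwise traversal).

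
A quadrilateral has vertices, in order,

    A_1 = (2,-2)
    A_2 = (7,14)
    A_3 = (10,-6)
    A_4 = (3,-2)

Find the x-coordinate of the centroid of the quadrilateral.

Apply the surveyor's formula. First the cross-terms c_i = x_i·y_{i+1} − x_{i+1}·y_i:
  42, -182, -2, -2  ⇒  2A = -144, A = -72.
Then Σ (x_i + x_{i+1})·c_i = -2752, so x̄ = -2752 / (6·(-72)) = 172/27.

172/27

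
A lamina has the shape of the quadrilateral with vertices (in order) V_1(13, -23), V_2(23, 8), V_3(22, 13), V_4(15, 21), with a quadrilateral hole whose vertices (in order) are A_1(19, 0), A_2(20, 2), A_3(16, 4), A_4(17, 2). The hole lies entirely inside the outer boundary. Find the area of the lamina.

Outer boundary:
Apply Gauss's area formula: 2A = Σ (x_i·y_{i+1} − x_{i+1}·y_i), indices taken mod 4.
Cross-terms: 633, 123, 267, -618  ⇒  Σ = 405
Area = |Σ|/2 = 202.5.
Hole:
Apply the shoelace formula: 2A = Σ (x_i·y_{i+1} − x_{i+1}·y_i), indices taken mod 4.
Cross-terms: 38, 48, -36, -38  ⇒  Σ = 12
Area = |Σ|/2 = 6.
Net area = 202.5 − 6 = 196.5.

196.5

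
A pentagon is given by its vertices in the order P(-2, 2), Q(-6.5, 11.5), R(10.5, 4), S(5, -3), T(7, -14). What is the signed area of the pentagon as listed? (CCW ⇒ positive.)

-135.625

Σ = (-10) + (-146.75) + (-51.5) + (-49) + (-14) = -271.25
Signed area = Σ/2 = -135.625 (negative ⇒ clockwise traversal).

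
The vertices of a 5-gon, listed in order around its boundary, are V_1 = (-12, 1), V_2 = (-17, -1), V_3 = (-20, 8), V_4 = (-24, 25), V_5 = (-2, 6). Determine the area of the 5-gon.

229.5

Σ = (29) + (-156) + (-308) + (-94) + (70) = -459
Area = |Σ|/2 = 229.5.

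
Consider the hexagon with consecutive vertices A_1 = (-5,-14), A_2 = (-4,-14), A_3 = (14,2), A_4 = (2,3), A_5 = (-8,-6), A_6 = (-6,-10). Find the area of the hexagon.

165

Apply Gauss's area formula: 2A = Σ (x_i·y_{i+1} − x_{i+1}·y_i), indices taken mod 6.
Σ = (14) + (188) + (38) + (12) + (44) + (34) = 330
Area = |Σ|/2 = 165.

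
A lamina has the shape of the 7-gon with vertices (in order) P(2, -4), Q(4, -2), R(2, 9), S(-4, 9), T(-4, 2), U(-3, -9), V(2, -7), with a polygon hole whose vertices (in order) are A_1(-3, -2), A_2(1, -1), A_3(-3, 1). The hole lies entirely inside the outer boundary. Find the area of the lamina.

Outer boundary:
P→Q: (2)(-2) − (4)(-4) = 12
Q→R: (4)(9) − (2)(-2) = 40
R→S: (2)(9) − (-4)(9) = 54
S→T: (-4)(2) − (-4)(9) = 28
T→U: (-4)(-9) − (-3)(2) = 42
U→V: (-3)(-7) − (2)(-9) = 39
V→P: (2)(-4) − (2)(-7) = 6
Σ = 221
Area = |Σ|/2 = 110.5.
Hole:
A_1→A_2: (-3)(-1) − (1)(-2) = 5
A_2→A_3: (1)(1) − (-3)(-1) = -2
A_3→A_1: (-3)(-2) − (-3)(1) = 9
Σ = 12
Area = |Σ|/2 = 6.
Net area = 110.5 − 6 = 104.5.

104.5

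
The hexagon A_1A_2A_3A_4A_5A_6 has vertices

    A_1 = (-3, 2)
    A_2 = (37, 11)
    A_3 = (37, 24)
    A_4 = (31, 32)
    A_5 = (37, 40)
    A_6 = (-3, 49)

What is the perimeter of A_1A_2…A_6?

162

|A_1A_2| = √((40)² + (9)²) = √1681 = 41
|A_2A_3| = √((0)² + (13)²) = √169 = 13
|A_3A_4| = √((-6)² + (8)²) = √100 = 10
|A_4A_5| = √((6)² + (8)²) = √100 = 10
|A_5A_6| = √((-40)² + (9)²) = √1681 = 41
|A_6A_1| = √((0)² + (-47)²) = √2209 = 47
Perimeter = 41 + 13 + 10 + 10 + 41 + 47 = 162.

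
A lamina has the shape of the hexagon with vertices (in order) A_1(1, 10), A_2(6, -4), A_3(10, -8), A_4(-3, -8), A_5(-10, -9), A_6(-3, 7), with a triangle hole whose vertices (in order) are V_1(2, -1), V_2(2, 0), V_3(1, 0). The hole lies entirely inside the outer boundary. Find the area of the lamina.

181

Outer boundary:
Σ = (-64) + (-8) + (-104) + (-53) + (-97) + (-37) = -363
Area = |Σ|/2 = 181.5.
Hole:
Apply the surveyor's formula: 2A = Σ (x_i·y_{i+1} − x_{i+1}·y_i), indices taken mod 3.
Cross-terms: 2, 0, -1  ⇒  Σ = 1
Area = |Σ|/2 = 0.5.
Net area = 181.5 − 0.5 = 181.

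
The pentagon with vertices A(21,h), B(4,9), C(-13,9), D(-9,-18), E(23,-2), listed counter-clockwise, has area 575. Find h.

1

Write out the shoelace sum; only the two edges meeting at A involve h:
2·Area = [(23·h − 21·(-2)) + (21·9 − 4·h)] + 900
       = 19·h + 1131 = 1150
⇒ h = 1.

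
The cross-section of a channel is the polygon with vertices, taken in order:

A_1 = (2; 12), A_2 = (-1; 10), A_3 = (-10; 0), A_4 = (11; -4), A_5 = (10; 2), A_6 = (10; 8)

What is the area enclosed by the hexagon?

Apply the surveyor's formula: 2A = Σ (x_i·y_{i+1} − x_{i+1}·y_i), indices taken mod 6.
A_1→A_2: (2)(10) − (-1)(12) = 32
A_2→A_3: (-1)(0) − (-10)(10) = 100
A_3→A_4: (-10)(-4) − (11)(0) = 40
A_4→A_5: (11)(2) − (10)(-4) = 62
A_5→A_6: (10)(8) − (10)(2) = 60
A_6→A_1: (10)(12) − (2)(8) = 104
Σ = 398
Area = |Σ|/2 = 199.

199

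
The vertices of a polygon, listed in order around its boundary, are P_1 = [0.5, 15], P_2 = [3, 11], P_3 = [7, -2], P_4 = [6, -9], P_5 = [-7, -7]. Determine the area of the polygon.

190

Σ = (-39.5) + (-83) + (-51) + (-105) + (-101.5) = -380
Area = |Σ|/2 = 190.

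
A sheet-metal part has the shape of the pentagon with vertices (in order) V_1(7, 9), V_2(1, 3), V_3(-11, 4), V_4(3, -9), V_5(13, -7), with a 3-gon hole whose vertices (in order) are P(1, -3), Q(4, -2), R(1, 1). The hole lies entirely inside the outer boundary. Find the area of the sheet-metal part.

Outer boundary:
Σ = (12) + (37) + (87) + (96) + (166) = 398
Area = |Σ|/2 = 199.
Hole:
Σ = (10) + (6) + (-4) = 12
Area = |Σ|/2 = 6.
Net area = 199 − 6 = 193.

193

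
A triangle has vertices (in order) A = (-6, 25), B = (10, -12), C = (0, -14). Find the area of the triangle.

Apply the shoelace formula: 2A = Σ (x_i·y_{i+1} − x_{i+1}·y_i), indices taken mod 3.
A→B: (-6)(-12) − (10)(25) = -178
B→C: (10)(-14) − (0)(-12) = -140
C→A: (0)(25) − (-6)(-14) = -84
Σ = -402
Area = |Σ|/2 = 201.

201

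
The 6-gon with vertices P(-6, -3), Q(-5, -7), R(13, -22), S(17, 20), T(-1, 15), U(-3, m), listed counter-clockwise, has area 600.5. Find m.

The doubled signed area Σ (x_i y_{i+1} − x_{i+1} y_i) is linear in m.
With m=0 it equals 1191; the coefficient of m is 5 (from the two edges through U).
So 5·m + 1191 = 2·600.5 = 1201 ⇒ m = 2.

2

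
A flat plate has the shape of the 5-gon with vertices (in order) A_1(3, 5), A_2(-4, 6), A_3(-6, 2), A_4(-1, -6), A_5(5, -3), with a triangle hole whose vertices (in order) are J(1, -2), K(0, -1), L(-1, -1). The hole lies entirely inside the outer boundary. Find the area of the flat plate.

85

Outer boundary:
Apply the shoelace formula: 2A = Σ (x_i·y_{i+1} − x_{i+1}·y_i), indices taken mod 5.
A_1→A_2: (3)(6) − (-4)(5) = 38
A_2→A_3: (-4)(2) − (-6)(6) = 28
A_3→A_4: (-6)(-6) − (-1)(2) = 38
A_4→A_5: (-1)(-3) − (5)(-6) = 33
A_5→A_1: (5)(5) − (3)(-3) = 34
Σ = 171
Area = |Σ|/2 = 85.5.
Hole:
Σ = (-1) + (-1) + (3) = 1
Area = |Σ|/2 = 0.5.
Net area = 85.5 − 0.5 = 85.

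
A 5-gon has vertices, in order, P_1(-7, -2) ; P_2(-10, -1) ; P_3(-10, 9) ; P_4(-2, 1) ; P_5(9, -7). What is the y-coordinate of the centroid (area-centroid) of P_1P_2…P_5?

Apply Gauss's area formula. First the cross-terms c_i = x_i·y_{i+1} − x_{i+1}·y_i:
  -13, -100, 8, 5, -67  ⇒  2A = -167, A = -83.5.
Then Σ (y_i + y_{i+1})·c_i = -108, so ȳ = -108 / (6·(-83.5)) = 36/167.

36/167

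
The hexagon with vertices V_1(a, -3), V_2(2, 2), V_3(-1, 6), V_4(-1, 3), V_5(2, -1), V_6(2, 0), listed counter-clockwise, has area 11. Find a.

4

The doubled signed area Σ (x_i y_{i+1} − x_{i+1} y_i) is linear in a.
With a=0 it equals 14; the coefficient of a is 2 (from the two edges through V_1).
So 2·a + 14 = 2·11 = 22 ⇒ a = 4.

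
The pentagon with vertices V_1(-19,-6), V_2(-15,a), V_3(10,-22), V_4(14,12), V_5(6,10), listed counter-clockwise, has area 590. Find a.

The doubled signed area Σ (x_i y_{i+1} − x_{i+1} y_i) is linear in a.
With a=0 it equals 890; the coefficient of a is -29 (from the two edges through V_2).
So -29·a + 890 = 2·590 = 1180 ⇒ a = -10.

-10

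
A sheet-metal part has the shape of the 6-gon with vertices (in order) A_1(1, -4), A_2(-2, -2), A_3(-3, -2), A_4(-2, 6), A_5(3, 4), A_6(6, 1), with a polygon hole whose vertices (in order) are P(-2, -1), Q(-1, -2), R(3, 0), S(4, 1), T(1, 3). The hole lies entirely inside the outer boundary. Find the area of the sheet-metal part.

39

Outer boundary:
Apply the surveyor's formula: 2A = Σ (x_i·y_{i+1} − x_{i+1}·y_i), indices taken mod 6.
Σ = (-10) + (-2) + (-22) + (-26) + (-21) + (-25) = -106
Area = |Σ|/2 = 53.
Hole:
Σ = (3) + (6) + (3) + (11) + (5) = 28
Area = |Σ|/2 = 14.
Net area = 53 − 14 = 39.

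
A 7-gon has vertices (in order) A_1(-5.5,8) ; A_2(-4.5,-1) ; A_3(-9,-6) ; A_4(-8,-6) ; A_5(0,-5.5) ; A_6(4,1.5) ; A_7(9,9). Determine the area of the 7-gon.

Apply Gauss's area formula: 2A = Σ (x_i·y_{i+1} − x_{i+1}·y_i), indices taken mod 7.
A_1→A_2: (-5.5)(-1) − (-4.5)(8) = 41.5
A_2→A_3: (-4.5)(-6) − (-9)(-1) = 18
A_3→A_4: (-9)(-6) − (-8)(-6) = 6
A_4→A_5: (-8)(-5.5) − (0)(-6) = 44
A_5→A_6: (0)(1.5) − (4)(-5.5) = 22
A_6→A_7: (4)(9) − (9)(1.5) = 22.5
A_7→A_1: (9)(8) − (-5.5)(9) = 121.5
Σ = 275.5
Area = |Σ|/2 = 137.75.

137.75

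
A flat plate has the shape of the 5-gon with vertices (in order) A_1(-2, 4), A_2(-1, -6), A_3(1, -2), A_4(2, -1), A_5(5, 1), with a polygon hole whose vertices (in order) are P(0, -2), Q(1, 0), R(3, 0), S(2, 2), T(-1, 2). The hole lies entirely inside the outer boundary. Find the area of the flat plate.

20

Outer boundary:
Cross-terms: 16, 8, 3, 7, 22  ⇒  Σ = 56
Area = |Σ|/2 = 28.
Hole:
Σ = (2) + (0) + (6) + (6) + (2) = 16
Area = |Σ|/2 = 8.
Net area = 28 − 8 = 20.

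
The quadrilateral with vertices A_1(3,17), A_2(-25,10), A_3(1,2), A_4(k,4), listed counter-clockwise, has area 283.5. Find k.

12

The doubled signed area Σ (x_i y_{i+1} − x_{i+1} y_i) is linear in k.
With k=0 it equals 387; the coefficient of k is 15 (from the two edges through A_4).
So 15·k + 387 = 2·283.5 = 567 ⇒ k = 12.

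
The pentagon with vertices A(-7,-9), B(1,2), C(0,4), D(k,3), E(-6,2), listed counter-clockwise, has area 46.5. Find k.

Write out the shoelace sum; only the two edges meeting at D involve k:
2·Area = [(0·3 − k·4) + (k·2 − (-6)·3)] + 67
       = -2·k + 85 = 93
⇒ k = -4.

-4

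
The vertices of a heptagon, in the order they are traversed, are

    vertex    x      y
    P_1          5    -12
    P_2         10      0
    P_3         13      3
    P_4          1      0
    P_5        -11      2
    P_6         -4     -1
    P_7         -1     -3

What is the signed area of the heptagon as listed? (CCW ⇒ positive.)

103

Apply the shoelace (surveyor's) formula: 2A = Σ (x_i·y_{i+1} − x_{i+1}·y_i), indices taken mod 7.
P_1→P_2: (5)(0) − (10)(-12) = 120
P_2→P_3: (10)(3) − (13)(0) = 30
P_3→P_4: (13)(0) − (1)(3) = -3
P_4→P_5: (1)(2) − (-11)(0) = 2
P_5→P_6: (-11)(-1) − (-4)(2) = 19
P_6→P_7: (-4)(-3) − (-1)(-1) = 11
P_7→P_1: (-1)(-12) − (5)(-3) = 27
Σ = 206
Signed area = Σ/2 = 103 (positive ⇒ counter-clockwise traversal).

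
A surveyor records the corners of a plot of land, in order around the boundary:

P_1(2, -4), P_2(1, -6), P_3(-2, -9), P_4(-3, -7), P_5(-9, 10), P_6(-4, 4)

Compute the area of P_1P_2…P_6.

61.5

Apply the shoelace formula: 2A = Σ (x_i·y_{i+1} − x_{i+1}·y_i), indices taken mod 6.
Cross-terms: -8, -21, -13, -93, 4, 8  ⇒  Σ = -123
Area = |Σ|/2 = 61.5.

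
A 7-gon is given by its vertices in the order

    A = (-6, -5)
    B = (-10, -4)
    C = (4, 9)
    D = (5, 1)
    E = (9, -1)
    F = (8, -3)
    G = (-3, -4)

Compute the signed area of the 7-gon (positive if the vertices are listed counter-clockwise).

Apply Gauss's area formula: 2A = Σ (x_i·y_{i+1} − x_{i+1}·y_i), indices taken mod 7.
Σ = (-26) + (-74) + (-41) + (-14) + (-19) + (-41) + (-9) = -224
Signed area = Σ/2 = -112 (negative ⇒ clockwise traversal).

-112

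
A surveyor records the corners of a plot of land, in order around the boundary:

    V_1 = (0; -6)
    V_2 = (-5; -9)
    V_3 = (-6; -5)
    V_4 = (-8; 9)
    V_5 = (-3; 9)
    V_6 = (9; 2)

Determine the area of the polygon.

169.5

Apply the shoelace (surveyor's) formula: 2A = Σ (x_i·y_{i+1} − x_{i+1}·y_i), indices taken mod 6.
Cross-terms: -30, -29, -94, -45, -87, -54  ⇒  Σ = -339
Area = |Σ|/2 = 169.5.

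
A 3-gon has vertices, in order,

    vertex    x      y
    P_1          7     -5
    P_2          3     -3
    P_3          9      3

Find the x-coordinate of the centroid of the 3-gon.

19/3

Apply the shoelace formula. First the cross-terms c_i = x_i·y_{i+1} − x_{i+1}·y_i:
  -6, 36, -66  ⇒  2A = -36, A = -18.
Then Σ (x_i + x_{i+1})·c_i = -684, so x̄ = -684 / (6·(-18)) = 19/3.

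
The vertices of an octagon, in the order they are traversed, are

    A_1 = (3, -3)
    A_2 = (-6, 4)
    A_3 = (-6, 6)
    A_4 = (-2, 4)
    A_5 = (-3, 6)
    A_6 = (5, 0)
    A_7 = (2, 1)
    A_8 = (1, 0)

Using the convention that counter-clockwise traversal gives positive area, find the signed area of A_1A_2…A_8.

-29.5

Apply the shoelace formula: 2A = Σ (x_i·y_{i+1} − x_{i+1}·y_i), indices taken mod 8.
Σ = (-6) + (-12) + (-12) + (0) + (-30) + (5) + (-1) + (-3) = -59
Signed area = Σ/2 = -29.5 (negative ⇒ clockwise traversal).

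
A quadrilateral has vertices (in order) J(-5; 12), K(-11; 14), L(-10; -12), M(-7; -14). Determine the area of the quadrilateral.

118

Apply the surveyor's formula: 2A = Σ (x_i·y_{i+1} − x_{i+1}·y_i), indices taken mod 4.
J→K: (-5)(14) − (-11)(12) = 62
K→L: (-11)(-12) − (-10)(14) = 272
L→M: (-10)(-14) − (-7)(-12) = 56
M→J: (-7)(12) − (-5)(-14) = -154
Σ = 236
Area = |Σ|/2 = 118.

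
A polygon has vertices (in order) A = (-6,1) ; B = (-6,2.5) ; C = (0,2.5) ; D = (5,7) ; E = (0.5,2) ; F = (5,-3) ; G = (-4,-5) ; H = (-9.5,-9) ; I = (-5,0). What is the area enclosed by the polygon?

70

Σ = (-9) + (-15) + (-12.5) + (6.5) + (-11.5) + (-37) + (-11.5) + (-45) + (-5) = -140
Area = |Σ|/2 = 70.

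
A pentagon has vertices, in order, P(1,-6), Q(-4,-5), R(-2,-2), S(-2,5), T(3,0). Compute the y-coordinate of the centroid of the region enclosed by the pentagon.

Apply Gauss's area formula. First the cross-terms c_i = x_i·y_{i+1} − x_{i+1}·y_i:
  -29, -2, -14, -15, -18  ⇒  2A = -78, A = -39.
Then Σ (y_i + y_{i+1})·c_i = 324, so ȳ = 324 / (6·(-39)) = -18/13.

-18/13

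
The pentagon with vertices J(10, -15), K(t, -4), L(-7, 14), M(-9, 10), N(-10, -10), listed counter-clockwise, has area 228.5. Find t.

1

The doubled signed area Σ (x_i y_{i+1} − x_{i+1} y_i) is linear in t.
With t=0 it equals 428; the coefficient of t is 29 (from the two edges through K).
So 29·t + 428 = 2·228.5 = 457 ⇒ t = 1.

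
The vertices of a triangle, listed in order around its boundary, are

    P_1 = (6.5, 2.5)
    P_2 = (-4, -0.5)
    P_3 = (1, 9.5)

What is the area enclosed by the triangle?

Apply the shoelace formula: 2A = Σ (x_i·y_{i+1} − x_{i+1}·y_i), indices taken mod 3.
P_1→P_2: (6.5)(-0.5) − (-4)(2.5) = 6.75
P_2→P_3: (-4)(9.5) − (1)(-0.5) = -37.5
P_3→P_1: (1)(2.5) − (6.5)(9.5) = -59.25
Σ = -90
Area = |Σ|/2 = 45.

45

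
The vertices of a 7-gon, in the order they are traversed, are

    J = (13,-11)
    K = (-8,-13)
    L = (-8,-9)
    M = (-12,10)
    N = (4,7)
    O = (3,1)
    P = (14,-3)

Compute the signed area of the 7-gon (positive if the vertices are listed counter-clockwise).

Apply Gauss's area formula: 2A = Σ (x_i·y_{i+1} − x_{i+1}·y_i), indices taken mod 7.
J→K: (13)(-13) − (-8)(-11) = -257
K→L: (-8)(-9) − (-8)(-13) = -32
L→M: (-8)(10) − (-12)(-9) = -188
M→N: (-12)(7) − (4)(10) = -124
N→O: (4)(1) − (3)(7) = -17
O→P: (3)(-3) − (14)(1) = -23
P→J: (14)(-11) − (13)(-3) = -115
Σ = -756
Signed area = Σ/2 = -378 (negative ⇒ clockwise traversal).

-378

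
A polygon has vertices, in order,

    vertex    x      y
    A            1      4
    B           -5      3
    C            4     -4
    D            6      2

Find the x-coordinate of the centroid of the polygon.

22/15

Apply the shoelace formula. First the cross-terms c_i = x_i·y_{i+1} − x_{i+1}·y_i:
  23, 8, 32, 22  ⇒  2A = 85, A = 42.5.
Then Σ (x_i + x_{i+1})·c_i = 374, so x̄ = 374 / (6·42.5) = 22/15.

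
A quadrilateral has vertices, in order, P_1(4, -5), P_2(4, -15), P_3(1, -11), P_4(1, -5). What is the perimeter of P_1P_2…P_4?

24

|P_1P_2| = √((0)² + (-10)²) = √100 = 10
|P_2P_3| = √((-3)² + (4)²) = √25 = 5
|P_3P_4| = √((0)² + (6)²) = √36 = 6
|P_4P_1| = √((3)² + (0)²) = √9 = 3
Perimeter = 10 + 5 + 6 + 3 = 24.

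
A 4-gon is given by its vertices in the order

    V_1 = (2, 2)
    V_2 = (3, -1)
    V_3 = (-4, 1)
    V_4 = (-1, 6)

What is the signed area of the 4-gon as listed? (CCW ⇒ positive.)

Apply the shoelace formula: 2A = Σ (x_i·y_{i+1} − x_{i+1}·y_i), indices taken mod 4.
Σ = (-8) + (-1) + (-23) + (-14) = -46
Signed area = Σ/2 = -23 (negative ⇒ clockwise traversal).

-23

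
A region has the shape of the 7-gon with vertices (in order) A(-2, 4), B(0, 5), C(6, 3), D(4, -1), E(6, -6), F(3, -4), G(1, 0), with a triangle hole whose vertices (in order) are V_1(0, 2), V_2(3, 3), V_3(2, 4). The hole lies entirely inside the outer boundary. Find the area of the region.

Outer boundary:
Apply the shoelace (surveyor's) formula: 2A = Σ (x_i·y_{i+1} − x_{i+1}·y_i), indices taken mod 7.
Cross-terms: -10, -30, -18, -18, -6, 4, 4  ⇒  Σ = -74
Area = |Σ|/2 = 37.
Hole:
Apply Gauss's area formula: 2A = Σ (x_i·y_{i+1} − x_{i+1}·y_i), indices taken mod 3.
Cross-terms: -6, 6, 4  ⇒  Σ = 4
Area = |Σ|/2 = 2.
Net area = 37 − 2 = 35.

35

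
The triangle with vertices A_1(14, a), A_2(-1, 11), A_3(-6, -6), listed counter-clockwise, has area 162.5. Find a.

The doubled signed area Σ (x_i y_{i+1} − x_{i+1} y_i) is linear in a.
With a=0 it equals 310; the coefficient of a is -5 (from the two edges through A_1).
So -5·a + 310 = 2·162.5 = 325 ⇒ a = -3.

-3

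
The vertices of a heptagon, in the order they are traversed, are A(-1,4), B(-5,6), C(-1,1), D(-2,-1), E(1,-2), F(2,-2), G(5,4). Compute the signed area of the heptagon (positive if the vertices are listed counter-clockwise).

Σ = (14) + (1) + (3) + (5) + (2) + (18) + (24) = 67
Signed area = Σ/2 = 33.5 (positive ⇒ counter-clockwise traversal).

33.5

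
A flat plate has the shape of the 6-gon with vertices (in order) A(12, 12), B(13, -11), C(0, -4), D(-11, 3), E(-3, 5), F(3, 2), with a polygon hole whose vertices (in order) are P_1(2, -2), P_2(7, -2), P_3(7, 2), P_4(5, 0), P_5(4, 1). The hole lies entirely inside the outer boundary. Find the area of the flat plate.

208

Outer boundary:
Apply the shoelace formula: 2A = Σ (x_i·y_{i+1} − x_{i+1}·y_i), indices taken mod 6.
Σ = (-288) + (-52) + (-44) + (-46) + (-21) + (12) = -439
Area = |Σ|/2 = 219.5.
Hole:
Apply the shoelace (surveyor's) formula: 2A = Σ (x_i·y_{i+1} − x_{i+1}·y_i), indices taken mod 5.
Σ = (10) + (28) + (-10) + (5) + (-10) = 23
Area = |Σ|/2 = 11.5.
Net area = 219.5 − 11.5 = 208.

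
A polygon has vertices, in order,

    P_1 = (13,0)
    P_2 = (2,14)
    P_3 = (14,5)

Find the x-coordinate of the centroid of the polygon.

Apply Gauss's area formula. First the cross-terms c_i = x_i·y_{i+1} − x_{i+1}·y_i:
  182, -186, -65  ⇒  2A = -69, A = -34.5.
Then Σ (x_i + x_{i+1})·c_i = -2001, so x̄ = -2001 / (6·(-34.5)) = 29/3.

29/3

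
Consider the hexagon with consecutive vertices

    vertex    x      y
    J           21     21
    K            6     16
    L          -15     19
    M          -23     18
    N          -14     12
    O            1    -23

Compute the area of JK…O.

760.5

Apply the shoelace formula: 2A = Σ (x_i·y_{i+1} − x_{i+1}·y_i), indices taken mod 6.
Σ = (210) + (354) + (167) + (-24) + (310) + (504) = 1521
Area = |Σ|/2 = 760.5.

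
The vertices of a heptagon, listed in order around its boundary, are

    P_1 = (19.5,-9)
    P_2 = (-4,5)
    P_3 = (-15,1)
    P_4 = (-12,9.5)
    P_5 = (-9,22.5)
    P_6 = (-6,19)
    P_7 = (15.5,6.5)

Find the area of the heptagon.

409.125

Σ = (61.5) + (71) + (-130.5) + (-184.5) + (-36) + (-333.5) + (-266.25) = -818.25
Area = |Σ|/2 = 409.125.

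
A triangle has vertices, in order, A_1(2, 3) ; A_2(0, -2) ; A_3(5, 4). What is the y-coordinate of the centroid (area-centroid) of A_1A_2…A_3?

Apply Gauss's area formula. First the cross-terms c_i = x_i·y_{i+1} − x_{i+1}·y_i:
  -4, 10, 7  ⇒  2A = 13, A = 6.5.
Then Σ (y_i + y_{i+1})·c_i = 65, so ȳ = 65 / (6·6.5) = 5/3.

5/3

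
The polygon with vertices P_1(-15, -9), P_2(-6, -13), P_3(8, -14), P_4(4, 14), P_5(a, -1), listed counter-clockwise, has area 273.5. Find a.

Write out the shoelace sum; only the two edges meeting at P_5 involve a:
2·Area = [(4·(-1) − a·14) + (a·(-9) − (-15)·(-1))] + 497
       = -23·a + 478 = 547
⇒ a = -3.

-3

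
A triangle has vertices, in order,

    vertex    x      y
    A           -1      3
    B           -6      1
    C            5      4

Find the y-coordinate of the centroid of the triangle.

Apply the surveyor's formula. First the cross-terms c_i = x_i·y_{i+1} − x_{i+1}·y_i:
  17, -29, 19  ⇒  2A = 7, A = 3.5.
Then Σ (y_i + y_{i+1})·c_i = 56, so ȳ = 56 / (6·3.5) = 8/3.

8/3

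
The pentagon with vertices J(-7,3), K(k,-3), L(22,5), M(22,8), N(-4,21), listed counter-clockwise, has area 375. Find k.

-16

The doubled signed area Σ (x_i y_{i+1} − x_{i+1} y_i) is linear in k.
With k=0 it equals 782; the coefficient of k is 2 (from the two edges through K).
So 2·k + 782 = 2·375 = 750 ⇒ k = -16.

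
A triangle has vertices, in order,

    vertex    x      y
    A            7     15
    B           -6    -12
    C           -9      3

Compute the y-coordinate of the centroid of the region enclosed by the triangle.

2

Apply Gauss's area formula. First the cross-terms c_i = x_i·y_{i+1} − x_{i+1}·y_i:
  6, -126, -156  ⇒  2A = -276, A = -138.
Then Σ (y_i + y_{i+1})·c_i = -1656, so ȳ = -1656 / (6·(-138)) = 2.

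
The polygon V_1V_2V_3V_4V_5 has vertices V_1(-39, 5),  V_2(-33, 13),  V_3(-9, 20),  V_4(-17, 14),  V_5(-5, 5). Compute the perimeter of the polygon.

|V_1V_2| = √((6)² + (8)²) = √100 = 10
|V_2V_3| = √((24)² + (7)²) = √625 = 25
|V_3V_4| = √((-8)² + (-6)²) = √100 = 10
|V_4V_5| = √((12)² + (-9)²) = √225 = 15
|V_5V_1| = √((-34)² + (0)²) = √1156 = 34
Perimeter = 10 + 25 + 10 + 15 + 34 = 94.

94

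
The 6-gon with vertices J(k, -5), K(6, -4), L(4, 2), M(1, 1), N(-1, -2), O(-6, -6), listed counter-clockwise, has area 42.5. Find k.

1

Write out the shoelace sum; only the two edges meeting at J involve k:
2·Area = [((-6)·(-5) − k·(-6)) + (k·(-4) − 6·(-5))] + 23
       = 2·k + 83 = 85
⇒ k = 1.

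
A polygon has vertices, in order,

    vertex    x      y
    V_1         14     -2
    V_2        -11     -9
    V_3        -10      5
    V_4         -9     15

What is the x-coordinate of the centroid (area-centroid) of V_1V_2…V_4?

Apply the surveyor's formula. First the cross-terms c_i = x_i·y_{i+1} − x_{i+1}·y_i:
  -148, -145, -105, -192  ⇒  2A = -590, A = -295.
Then Σ (x_i + x_{i+1})·c_i = 3636, so x̄ = 3636 / (6·(-295)) = -606/295.

-606/295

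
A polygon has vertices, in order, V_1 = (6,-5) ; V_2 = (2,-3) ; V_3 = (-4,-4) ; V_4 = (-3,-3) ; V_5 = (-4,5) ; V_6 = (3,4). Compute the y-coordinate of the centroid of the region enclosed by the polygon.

0.24

Apply the shoelace (surveyor's) formula. First the cross-terms c_i = x_i·y_{i+1} − x_{i+1}·y_i:
  -8, -20, 0, -27, -31, -39  ⇒  2A = -125, A = -62.5.
Then Σ (y_i + y_{i+1})·c_i = -90, so ȳ = -90 / (6·(-62.5)) = 0.24.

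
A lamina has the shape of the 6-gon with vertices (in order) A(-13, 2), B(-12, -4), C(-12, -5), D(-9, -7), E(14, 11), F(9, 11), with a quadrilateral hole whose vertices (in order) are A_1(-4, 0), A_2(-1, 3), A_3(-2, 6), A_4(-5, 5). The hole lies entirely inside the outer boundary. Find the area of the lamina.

157

Outer boundary:
Apply the surveyor's formula: 2A = Σ (x_i·y_{i+1} − x_{i+1}·y_i), indices taken mod 6.
A→B: (-13)(-4) − (-12)(2) = 76
B→C: (-12)(-5) − (-12)(-4) = 12
C→D: (-12)(-7) − (-9)(-5) = 39
D→E: (-9)(11) − (14)(-7) = -1
E→F: (14)(11) − (9)(11) = 55
F→A: (9)(2) − (-13)(11) = 161
Σ = 342
Area = |Σ|/2 = 171.
Hole:
Σ = (-12) + (0) + (20) + (20) = 28
Area = |Σ|/2 = 14.
Net area = 171 − 14 = 157.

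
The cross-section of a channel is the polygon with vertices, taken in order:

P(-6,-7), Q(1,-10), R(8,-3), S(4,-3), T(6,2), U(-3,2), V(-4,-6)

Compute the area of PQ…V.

97

P→Q: (-6)(-10) − (1)(-7) = 67
Q→R: (1)(-3) − (8)(-10) = 77
R→S: (8)(-3) − (4)(-3) = -12
S→T: (4)(2) − (6)(-3) = 26
T→U: (6)(2) − (-3)(2) = 18
U→V: (-3)(-6) − (-4)(2) = 26
V→P: (-4)(-7) − (-6)(-6) = -8
Σ = 194
Area = |Σ|/2 = 97.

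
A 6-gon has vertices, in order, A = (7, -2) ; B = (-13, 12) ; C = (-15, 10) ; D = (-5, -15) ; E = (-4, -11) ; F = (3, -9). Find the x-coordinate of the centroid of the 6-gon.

Apply the surveyor's formula. First the cross-terms c_i = x_i·y_{i+1} − x_{i+1}·y_i:
  58, 50, 275, -5, 69, 57  ⇒  2A = 504, A = 252.
Then Σ (x_i + x_{i+1})·c_i = -6702, so x̄ = -6702 / (6·252) = -1117/252.

-1117/252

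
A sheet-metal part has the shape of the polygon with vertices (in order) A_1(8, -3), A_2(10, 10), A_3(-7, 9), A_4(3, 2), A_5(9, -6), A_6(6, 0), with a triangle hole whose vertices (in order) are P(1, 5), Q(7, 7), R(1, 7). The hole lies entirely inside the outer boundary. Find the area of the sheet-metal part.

Outer boundary:
Apply the surveyor's formula: 2A = Σ (x_i·y_{i+1} − x_{i+1}·y_i), indices taken mod 6.
A_1→A_2: (8)(10) − (10)(-3) = 110
A_2→A_3: (10)(9) − (-7)(10) = 160
A_3→A_4: (-7)(2) − (3)(9) = -41
A_4→A_5: (3)(-6) − (9)(2) = -36
A_5→A_6: (9)(0) − (6)(-6) = 36
A_6→A_1: (6)(-3) − (8)(0) = -18
Σ = 211
Area = |Σ|/2 = 105.5.
Hole:
Σ = (-28) + (42) + (-2) = 12
Area = |Σ|/2 = 6.
Net area = 105.5 − 6 = 99.5.

99.5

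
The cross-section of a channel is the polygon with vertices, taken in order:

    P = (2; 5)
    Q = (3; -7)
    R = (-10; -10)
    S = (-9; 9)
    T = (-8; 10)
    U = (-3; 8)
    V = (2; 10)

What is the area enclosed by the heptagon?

208.5

Apply the shoelace formula: 2A = Σ (x_i·y_{i+1} − x_{i+1}·y_i), indices taken mod 7.
Cross-terms: -29, -100, -180, -18, -34, -46, -10  ⇒  Σ = -417
Area = |Σ|/2 = 208.5.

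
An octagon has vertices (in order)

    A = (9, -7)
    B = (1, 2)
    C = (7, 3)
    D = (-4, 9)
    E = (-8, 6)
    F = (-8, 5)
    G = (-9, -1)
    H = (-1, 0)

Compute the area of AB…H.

Apply the shoelace formula: 2A = Σ (x_i·y_{i+1} − x_{i+1}·y_i), indices taken mod 8.
A→B: (9)(2) − (1)(-7) = 25
B→C: (1)(3) − (7)(2) = -11
C→D: (7)(9) − (-4)(3) = 75
D→E: (-4)(6) − (-8)(9) = 48
E→F: (-8)(5) − (-8)(6) = 8
F→G: (-8)(-1) − (-9)(5) = 53
G→H: (-9)(0) − (-1)(-1) = -1
H→A: (-1)(-7) − (9)(0) = 7
Σ = 204
Area = |Σ|/2 = 102.

102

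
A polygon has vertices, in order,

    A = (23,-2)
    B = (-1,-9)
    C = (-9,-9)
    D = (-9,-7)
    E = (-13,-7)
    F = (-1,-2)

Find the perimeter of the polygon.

|AB| = √((-24)² + (-7)²) = √625 = 25
|BC| = √((-8)² + (0)²) = √64 = 8
|CD| = √((0)² + (2)²) = √4 = 2
|DE| = √((-4)² + (0)²) = √16 = 4
|EF| = √((12)² + (5)²) = √169 = 13
|FA| = √((24)² + (0)²) = √576 = 24
Perimeter = 25 + 8 + 2 + 4 + 13 + 24 = 76.

76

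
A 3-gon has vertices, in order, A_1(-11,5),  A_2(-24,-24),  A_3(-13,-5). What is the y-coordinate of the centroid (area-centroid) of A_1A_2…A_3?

-8

Apply the shoelace (surveyor's) formula. First the cross-terms c_i = x_i·y_{i+1} − x_{i+1}·y_i:
  384, -192, -120  ⇒  2A = 72, A = 36.
Then Σ (y_i + y_{i+1})·c_i = -1728, so ȳ = -1728 / (6·36) = -8.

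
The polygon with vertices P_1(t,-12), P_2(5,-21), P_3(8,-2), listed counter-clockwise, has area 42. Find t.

The doubled signed area Σ (x_i y_{i+1} − x_{i+1} y_i) is linear in t.
With t=0 it equals 122; the coefficient of t is -19 (from the two edges through P_1).
So -19·t + 122 = 2·42 = 84 ⇒ t = 2.

2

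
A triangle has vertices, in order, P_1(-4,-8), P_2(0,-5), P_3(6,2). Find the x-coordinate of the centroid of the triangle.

2/3

Apply Gauss's area formula. First the cross-terms c_i = x_i·y_{i+1} − x_{i+1}·y_i:
  20, 30, -40  ⇒  2A = 10, A = 5.
Then Σ (x_i + x_{i+1})·c_i = 20, so x̄ = 20 / (6·5) = 2/3.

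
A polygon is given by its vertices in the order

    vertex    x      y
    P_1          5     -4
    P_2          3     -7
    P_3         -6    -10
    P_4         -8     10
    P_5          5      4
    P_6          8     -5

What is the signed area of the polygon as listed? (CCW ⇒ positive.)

Apply the shoelace (surveyor's) formula: 2A = Σ (x_i·y_{i+1} − x_{i+1}·y_i), indices taken mod 6.
Σ = (-23) + (-72) + (-140) + (-82) + (-57) + (-7) = -381
Signed area = Σ/2 = -190.5 (negative ⇒ clockwise traversal).

-190.5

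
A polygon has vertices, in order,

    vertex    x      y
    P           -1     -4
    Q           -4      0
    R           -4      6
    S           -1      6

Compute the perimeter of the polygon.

|PQ| = √((-3)² + (4)²) = √25 = 5
|QR| = √((0)² + (6)²) = √36 = 6
|RS| = √((3)² + (0)²) = √9 = 3
|SP| = √((0)² + (-10)²) = √100 = 10
Perimeter = 5 + 6 + 3 + 10 = 24.

24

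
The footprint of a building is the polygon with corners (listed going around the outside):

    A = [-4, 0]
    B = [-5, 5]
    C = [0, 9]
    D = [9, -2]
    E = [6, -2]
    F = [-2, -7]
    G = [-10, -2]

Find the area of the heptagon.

136

Cross-terms: -20, -45, -81, -6, -46, -66, -8  ⇒  Σ = -272
Area = |Σ|/2 = 136.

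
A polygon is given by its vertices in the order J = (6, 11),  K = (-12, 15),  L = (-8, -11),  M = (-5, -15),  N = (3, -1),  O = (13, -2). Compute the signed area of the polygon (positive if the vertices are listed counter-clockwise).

Σ = (222) + (252) + (65) + (50) + (7) + (155) = 751
Signed area = Σ/2 = 375.5 (positive ⇒ counter-clockwise traversal).

375.5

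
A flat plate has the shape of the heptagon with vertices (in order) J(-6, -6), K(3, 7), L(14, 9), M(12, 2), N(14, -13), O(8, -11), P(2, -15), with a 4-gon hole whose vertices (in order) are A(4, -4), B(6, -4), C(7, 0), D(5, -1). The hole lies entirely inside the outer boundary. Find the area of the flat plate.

298

Outer boundary:
Σ = (-24) + (-71) + (-80) + (-184) + (-50) + (-98) + (-102) = -609
Area = |Σ|/2 = 304.5.
Hole:
Apply Gauss's area formula: 2A = Σ (x_i·y_{i+1} − x_{i+1}·y_i), indices taken mod 4.
Σ = (8) + (28) + (-7) + (-16) = 13
Area = |Σ|/2 = 6.5.
Net area = 304.5 − 6.5 = 298.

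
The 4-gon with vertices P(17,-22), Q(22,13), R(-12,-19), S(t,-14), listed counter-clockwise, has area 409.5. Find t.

10

The doubled signed area Σ (x_i y_{i+1} − x_{i+1} y_i) is linear in t.
With t=0 it equals 849; the coefficient of t is -3 (from the two edges through S).
So -3·t + 849 = 2·409.5 = 819 ⇒ t = 10.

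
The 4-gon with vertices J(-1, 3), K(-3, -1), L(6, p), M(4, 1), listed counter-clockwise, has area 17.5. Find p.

0

Write out the shoelace sum; only the two edges meeting at L involve p:
2·Area = [((-3)·p − 6·(-1)) + (6·1 − 4·p)] + 23
       = -7·p + 35 = 35
⇒ p = 0.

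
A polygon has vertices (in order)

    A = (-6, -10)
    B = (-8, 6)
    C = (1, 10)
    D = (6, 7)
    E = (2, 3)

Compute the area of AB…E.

126.5

Apply Gauss's area formula: 2A = Σ (x_i·y_{i+1} − x_{i+1}·y_i), indices taken mod 5.
Σ = (-116) + (-86) + (-53) + (4) + (-2) = -253
Area = |Σ|/2 = 126.5.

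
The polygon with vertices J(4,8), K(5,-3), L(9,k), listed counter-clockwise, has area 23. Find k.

Write out the shoelace sum; only the two edges meeting at L involve k:
2·Area = [(5·k − 9·(-3)) + (9·8 − 4·k)] + -52
       = 1·k + 47 = 46
⇒ k = -1.

-1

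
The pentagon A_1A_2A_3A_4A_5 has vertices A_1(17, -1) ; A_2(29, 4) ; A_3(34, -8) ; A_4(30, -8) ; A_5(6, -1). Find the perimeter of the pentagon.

|A_1A_2| = √((12)² + (5)²) = √169 = 13
|A_2A_3| = √((5)² + (-12)²) = √169 = 13
|A_3A_4| = √((-4)² + (0)²) = √16 = 4
|A_4A_5| = √((-24)² + (7)²) = √625 = 25
|A_5A_1| = √((11)² + (0)²) = √121 = 11
Perimeter = 13 + 13 + 4 + 25 + 11 = 66.

66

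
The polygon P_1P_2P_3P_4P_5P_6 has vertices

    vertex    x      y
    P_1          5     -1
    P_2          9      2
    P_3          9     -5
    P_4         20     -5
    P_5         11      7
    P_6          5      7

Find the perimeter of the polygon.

|P_1P_2| = √((4)² + (3)²) = √25 = 5
|P_2P_3| = √((0)² + (-7)²) = √49 = 7
|P_3P_4| = √((11)² + (0)²) = √121 = 11
|P_4P_5| = √((-9)² + (12)²) = √225 = 15
|P_5P_6| = √((-6)² + (0)²) = √36 = 6
|P_6P_1| = √((0)² + (-8)²) = √64 = 8
Perimeter = 5 + 7 + 11 + 15 + 6 + 8 = 52.

52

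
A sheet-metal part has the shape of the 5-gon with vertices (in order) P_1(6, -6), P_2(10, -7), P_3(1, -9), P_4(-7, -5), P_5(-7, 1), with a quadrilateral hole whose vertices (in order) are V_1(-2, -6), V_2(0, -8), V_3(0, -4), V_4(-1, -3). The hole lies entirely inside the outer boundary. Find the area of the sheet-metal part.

63.5

Outer boundary:
Apply Gauss's area formula: 2A = Σ (x_i·y_{i+1} − x_{i+1}·y_i), indices taken mod 5.
P_1→P_2: (6)(-7) − (10)(-6) = 18
P_2→P_3: (10)(-9) − (1)(-7) = -83
P_3→P_4: (1)(-5) − (-7)(-9) = -68
P_4→P_5: (-7)(1) − (-7)(-5) = -42
P_5→P_1: (-7)(-6) − (6)(1) = 36
Σ = -139
Area = |Σ|/2 = 69.5.
Hole:
Apply the shoelace (surveyor's) formula: 2A = Σ (x_i·y_{i+1} − x_{i+1}·y_i), indices taken mod 4.
Σ = (16) + (0) + (-4) + (0) = 12
Area = |Σ|/2 = 6.
Net area = 69.5 − 6 = 63.5.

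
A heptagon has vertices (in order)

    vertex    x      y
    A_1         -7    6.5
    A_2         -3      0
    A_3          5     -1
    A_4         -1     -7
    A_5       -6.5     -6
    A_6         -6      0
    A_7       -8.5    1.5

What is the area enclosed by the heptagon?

71.375

Apply the shoelace (surveyor's) formula: 2A = Σ (x_i·y_{i+1} − x_{i+1}·y_i), indices taken mod 7.
Σ = (19.5) + (3) + (-36) + (-39.5) + (-36) + (-9) + (-44.75) = -142.75
Area = |Σ|/2 = 71.375.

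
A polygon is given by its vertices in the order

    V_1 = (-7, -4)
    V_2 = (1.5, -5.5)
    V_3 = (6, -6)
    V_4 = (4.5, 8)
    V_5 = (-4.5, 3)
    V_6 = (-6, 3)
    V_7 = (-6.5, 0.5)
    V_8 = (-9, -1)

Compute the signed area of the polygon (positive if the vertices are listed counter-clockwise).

127

Apply the shoelace formula: 2A = Σ (x_i·y_{i+1} − x_{i+1}·y_i), indices taken mod 8.
Σ = (44.5) + (24) + (75) + (49.5) + (4.5) + (16.5) + (11) + (29) = 254
Signed area = Σ/2 = 127 (positive ⇒ counter-clockwise traversal).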